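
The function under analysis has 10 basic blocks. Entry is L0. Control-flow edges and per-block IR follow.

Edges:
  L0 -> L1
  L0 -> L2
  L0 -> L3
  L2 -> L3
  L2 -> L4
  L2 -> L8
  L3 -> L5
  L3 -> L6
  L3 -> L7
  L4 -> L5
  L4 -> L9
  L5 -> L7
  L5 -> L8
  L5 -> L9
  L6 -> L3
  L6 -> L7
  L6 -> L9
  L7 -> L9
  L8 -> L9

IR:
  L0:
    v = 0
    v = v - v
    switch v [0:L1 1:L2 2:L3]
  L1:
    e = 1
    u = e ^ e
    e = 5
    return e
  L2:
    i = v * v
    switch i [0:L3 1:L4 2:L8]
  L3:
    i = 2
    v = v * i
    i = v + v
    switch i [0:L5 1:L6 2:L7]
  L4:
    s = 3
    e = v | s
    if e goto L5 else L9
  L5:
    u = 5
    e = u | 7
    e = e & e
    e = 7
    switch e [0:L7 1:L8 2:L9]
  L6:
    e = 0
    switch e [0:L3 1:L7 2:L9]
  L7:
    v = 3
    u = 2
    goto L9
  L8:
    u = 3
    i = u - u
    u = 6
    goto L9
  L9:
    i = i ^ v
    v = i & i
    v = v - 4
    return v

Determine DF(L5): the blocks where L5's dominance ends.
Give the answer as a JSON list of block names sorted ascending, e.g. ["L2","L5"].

Answer: ["L7", "L8", "L9"]

Analysis:
idom tree: L1←L0 L2←L0 L3←L0 L4←L2 L5←L0 L6←L3 L7←L0 L8←L0 L9←L0
Dom at joins:
  L3: preds {L0,L2,L6}: {L0} ∩ {L0,L2} ∩ {L0,L3,L6} = {L0}; idom=L0
  L5: preds {L3,L4}: {L0,L3} ∩ {L0,L2,L4} = {L0}; idom=L0
  L7: preds {L3,L5,L6}: {L0,L3} ∩ {L0,L5} ∩ {L0,L3,L6} = {L0}; idom=L0
  L8: preds {L2,L5}: {L0,L2} ∩ {L0,L5} = {L0}; idom=L0
  L9: preds {L4,L5,L6,L7,L8}: {L0,L2,L4} ∩ {L0,L5} ∩ {L0,L3,L6} ∩ {L0,L7} ∩ {L0,L8} = {L0}; idom=L0

Frontier:
  L3←L0: walk · to L0
  L3←L2: walk L2 to L0
  L3←L6: walk L6→L3 to L0
  L5←L3: walk L3 to L0
  L5←L4: walk L4→L2 to L0
  L7←L3: walk L3 to L0
  L7←L5: walk L5 to L0
  L7←L6: walk L6→L3 to L0
  L8←L2: walk L2 to L0
  L8←L5: walk L5 to L0
  L9←L4: walk L4→L2 to L0
  L9←L5: walk L5 to L0
  L9←L6: walk L6→L3 to L0
  L9←L7: walk L7 to L0
  L9←L8: walk L8 to L0
  L0: DF=∅
  L1: DF=∅
  L2: DF={L3,L5,L8,L9}
  L3: DF={L3,L5,L7,L9}
  L4: DF={L5,L9}
  L5: DF={L7,L8,L9}
  L6: DF={L3,L7,L9}
  L7: DF={L9}
  L8: DF={L9}
  L9: DF=∅

DF(L5) = ["L7", "L8", "L9"]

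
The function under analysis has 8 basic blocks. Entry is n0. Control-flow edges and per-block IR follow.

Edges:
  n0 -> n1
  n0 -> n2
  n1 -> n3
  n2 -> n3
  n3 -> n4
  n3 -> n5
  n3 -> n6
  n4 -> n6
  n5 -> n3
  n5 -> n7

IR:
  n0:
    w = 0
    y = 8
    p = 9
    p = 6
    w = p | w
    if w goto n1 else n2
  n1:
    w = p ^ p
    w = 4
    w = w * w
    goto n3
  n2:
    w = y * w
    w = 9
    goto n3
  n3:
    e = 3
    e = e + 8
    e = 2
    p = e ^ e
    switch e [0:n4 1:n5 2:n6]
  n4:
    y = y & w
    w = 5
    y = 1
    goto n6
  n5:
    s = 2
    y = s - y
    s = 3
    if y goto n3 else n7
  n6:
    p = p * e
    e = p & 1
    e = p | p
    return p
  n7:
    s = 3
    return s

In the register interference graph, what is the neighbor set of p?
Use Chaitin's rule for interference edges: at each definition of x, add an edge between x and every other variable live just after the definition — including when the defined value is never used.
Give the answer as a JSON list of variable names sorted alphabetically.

def/use:
  n0 def {p,w,y} use ∅
  n1 def {w} use {p}
  n2 def {w} use {w,y}
  n3 def {e,p} use ∅
  n4 def {w,y} use {w,y}
  n5 def {s,y} use {y}
  n6 def {e,p} use {e,p}
  n7 def {s} use ∅

Live sets:
  n0 li=∅ lo={p,w,y}
  n1 li={p,y} lo={w,y}
  n2 li={w,y} lo={w,y}
  n3 li={w,y} lo={e,p,w,y}
  n4 li={e,p,w,y} lo={e,p}
  n5 li={w,y} lo={w,y}
  n6 li={e,p} lo=∅
  n7 li=∅ lo=∅

Interfere edges:
  e — {p,w,y}
  p — {e,w,y}
  s — {w,y}
  w — {e,p,s,y}
  y — {e,p,s,w}

N(p) = ["e", "w", "y"]

Answer: ["e", "w", "y"]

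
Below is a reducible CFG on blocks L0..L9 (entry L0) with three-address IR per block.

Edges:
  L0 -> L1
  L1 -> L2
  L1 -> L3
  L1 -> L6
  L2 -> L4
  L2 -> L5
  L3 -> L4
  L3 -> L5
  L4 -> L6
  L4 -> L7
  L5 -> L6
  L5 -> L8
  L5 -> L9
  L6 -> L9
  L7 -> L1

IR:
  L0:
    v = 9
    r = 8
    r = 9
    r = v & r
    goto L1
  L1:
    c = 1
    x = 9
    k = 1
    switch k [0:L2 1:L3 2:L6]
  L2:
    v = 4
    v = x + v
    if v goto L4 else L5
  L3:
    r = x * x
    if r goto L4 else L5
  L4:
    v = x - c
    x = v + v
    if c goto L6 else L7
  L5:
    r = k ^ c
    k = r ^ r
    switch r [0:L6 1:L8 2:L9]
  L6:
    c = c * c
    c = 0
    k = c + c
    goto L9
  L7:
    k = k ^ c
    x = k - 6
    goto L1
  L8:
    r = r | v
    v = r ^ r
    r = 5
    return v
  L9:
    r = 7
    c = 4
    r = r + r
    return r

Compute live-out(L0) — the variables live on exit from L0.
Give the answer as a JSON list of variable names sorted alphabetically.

Block summaries:
  L0 def {r,v} use ∅
  L1 def {c,k,x} use ∅
  L2 def {v} use {x}
  L3 def {r} use {x}
  L4 def {v,x} use {c,x}
  L5 def {k,r} use {c,k}
  L6 def {c,k} use {c}
  L7 def {k,x} use {c,k}
  L8 def {r,v} use {r,v}
  L9 def {c,r} use ∅

Backward fixpoint:
  L0 li=∅ lo={v}
  L1 li={v} lo={c,k,v,x}
  L2 li={c,k,x} lo={c,k,v,x}
  L3 li={c,k,v,x} lo={c,k,v,x}
  L4 li={c,k,x} lo={c,k,v}
  L5 li={c,k,v} lo={c,r,v}
  L6 li={c} lo=∅
  L7 li={c,k,v} lo={v}
  L8 li={r,v} lo=∅
  L9 li=∅ lo=∅

live-out(L0) = ["v"]

Answer: ["v"]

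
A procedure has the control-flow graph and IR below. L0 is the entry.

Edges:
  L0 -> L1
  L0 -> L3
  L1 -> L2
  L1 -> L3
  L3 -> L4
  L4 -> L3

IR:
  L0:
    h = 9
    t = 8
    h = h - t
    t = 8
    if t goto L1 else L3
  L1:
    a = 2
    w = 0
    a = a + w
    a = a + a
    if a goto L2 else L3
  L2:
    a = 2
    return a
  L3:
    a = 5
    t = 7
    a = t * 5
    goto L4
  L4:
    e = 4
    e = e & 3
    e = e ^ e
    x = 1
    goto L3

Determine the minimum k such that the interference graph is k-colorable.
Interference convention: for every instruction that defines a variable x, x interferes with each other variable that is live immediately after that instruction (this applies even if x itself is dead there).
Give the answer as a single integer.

Per-block:
  L0: {h,t} / ∅
  L1: {a,w} / ∅
  L2: {a} / ∅
  L3: {a,t} / ∅
  L4: {e,x} / ∅

Backward fixpoint:
  L0 li=∅ lo=∅
  L1 li=∅ lo=∅
  L2 li=∅ lo=∅
  L3 li=∅ lo=∅
  L4 li=∅ lo=∅

Interfere edges:
  a — {w}
  e — ∅
  h — {t}
  t — {h}
  w — {a}
  x — ∅

Registers:
  clique {a,w} ⇒ need ≥ 2
  assign a→c0 e→c0 h→c0 t→c1 w→c1 x→c0 — no edge inside a register ⇒ χ ≤ 2
  χ = 2

Answer: 2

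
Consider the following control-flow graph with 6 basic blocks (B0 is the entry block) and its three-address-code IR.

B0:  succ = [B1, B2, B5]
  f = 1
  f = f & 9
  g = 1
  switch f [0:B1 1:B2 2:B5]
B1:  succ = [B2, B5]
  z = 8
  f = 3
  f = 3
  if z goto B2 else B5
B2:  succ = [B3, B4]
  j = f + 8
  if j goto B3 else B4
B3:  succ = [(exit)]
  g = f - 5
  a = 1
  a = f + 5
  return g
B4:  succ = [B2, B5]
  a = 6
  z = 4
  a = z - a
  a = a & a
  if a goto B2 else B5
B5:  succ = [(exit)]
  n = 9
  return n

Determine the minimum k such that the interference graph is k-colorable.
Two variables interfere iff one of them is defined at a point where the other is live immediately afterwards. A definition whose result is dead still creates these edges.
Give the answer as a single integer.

Answer: 3

Working:
Per-block:
  B0 def {f,g} use ∅
  B1 def {f,z} use ∅
  B2 def {j} use {f}
  B3 def {a,g} use {f}
  B4 def {a,z} use ∅
  B5 def {n} use ∅

Backward fixpoint:
  B0 li=∅ lo={f}
  B1 li=∅ lo={f}
  B2 li={f} lo={f}
  B3 li={f} lo=∅
  B4 li={f} lo={f}
  B5 li=∅ lo=∅

Conflict graph:
  a↔{f,g,z}
  f↔{a,g,j,z}
  g↔{a,f}
  j↔{f}
  n↔∅
  z↔{a,f}

Registers:
  lower bound: {a,f,g} mutually conflict ⇒ χ ≥ 3
  assign a→c1 f→c0 g→c2 j→c1 n→c0 z→c2 — no edge inside a register ⇒ χ ≤ 3
  χ = 3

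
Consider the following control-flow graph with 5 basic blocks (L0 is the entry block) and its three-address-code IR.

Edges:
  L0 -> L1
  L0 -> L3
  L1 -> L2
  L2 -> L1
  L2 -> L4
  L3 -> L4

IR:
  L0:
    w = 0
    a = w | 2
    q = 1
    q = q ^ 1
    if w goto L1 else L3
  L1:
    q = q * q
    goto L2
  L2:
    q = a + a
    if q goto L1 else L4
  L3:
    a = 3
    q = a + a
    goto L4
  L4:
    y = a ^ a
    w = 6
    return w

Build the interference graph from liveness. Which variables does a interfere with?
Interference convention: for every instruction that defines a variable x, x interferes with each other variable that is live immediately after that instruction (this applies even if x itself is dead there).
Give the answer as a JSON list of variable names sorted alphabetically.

Block summaries:
  L0: {a,q,w} / ∅
  L1: {q} / {q}
  L2: {q} / {a}
  L3: {a,q} / ∅
  L4: {w,y} / {a}

Backward fixpoint:
  L0: in=∅ out={a,q}
  L1: in={a,q} out={a}
  L2: in={a} out={a,q}
  L3: in=∅ out={a}
  L4: in={a} out=∅

Interference:
  a — {q,w}
  q — {a,w}
  w — {a,q}
  y — ∅

N(a) = ["q", "w"]

Answer: ["q", "w"]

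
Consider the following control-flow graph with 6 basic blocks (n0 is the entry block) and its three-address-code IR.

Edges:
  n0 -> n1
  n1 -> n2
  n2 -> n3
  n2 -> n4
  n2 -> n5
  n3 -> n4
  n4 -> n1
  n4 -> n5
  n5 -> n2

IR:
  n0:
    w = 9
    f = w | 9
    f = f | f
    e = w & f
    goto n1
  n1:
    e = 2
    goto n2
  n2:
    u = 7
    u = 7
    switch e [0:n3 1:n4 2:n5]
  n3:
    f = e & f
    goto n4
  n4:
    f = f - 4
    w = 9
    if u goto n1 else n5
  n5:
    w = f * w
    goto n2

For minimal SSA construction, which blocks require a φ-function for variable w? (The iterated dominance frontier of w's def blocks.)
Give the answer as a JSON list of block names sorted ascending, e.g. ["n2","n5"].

Answer: ["n1", "n2", "n5"]

Working:
idom tree: n1←n0 n2←n1 n3←n2 n4←n2 n5←n2
Dom∩ at merges:
  n1: preds {n0,n4}: {n0} ∩ {n0,n1,n2,n4} = {n0}; idom=n0
  n2: preds {n1,n5}: {n0,n1} ∩ {n0,n1,n2,n5} = {n0,n1}; idom=n1
  n4: preds {n2,n3}: {n0,n1,n2} ∩ {n0,n1,n2,n3} = {n0,n1,n2}; idom=n2
  n5: preds {n2,n4}: {n0,n1,n2} ∩ {n0,n1,n2,n4} = {n0,n1,n2}; idom=n2

Frontier:
  join n1 pred n0: · stop@n0
  join n1 pred n4: n4→n2→n1 stop@n0
  join n2 pred n1: · stop@n1
  join n2 pred n5: n5→n2 stop@n1
  join n4 pred n2: · stop@n2
  join n4 pred n3: n3 stop@n2
  join n5 pred n2: · stop@n2
  join n5 pred n4: n4 stop@n2
  n0: DF=∅
  n1: DF={n1}
  n2: DF={n1,n2}
  n3: DF={n4}
  n4: DF={n1,n5}
  n5: DF={n2}

φ for w: defs {n0,n4,n5}
  DF⁺ = {n1,n2,n5}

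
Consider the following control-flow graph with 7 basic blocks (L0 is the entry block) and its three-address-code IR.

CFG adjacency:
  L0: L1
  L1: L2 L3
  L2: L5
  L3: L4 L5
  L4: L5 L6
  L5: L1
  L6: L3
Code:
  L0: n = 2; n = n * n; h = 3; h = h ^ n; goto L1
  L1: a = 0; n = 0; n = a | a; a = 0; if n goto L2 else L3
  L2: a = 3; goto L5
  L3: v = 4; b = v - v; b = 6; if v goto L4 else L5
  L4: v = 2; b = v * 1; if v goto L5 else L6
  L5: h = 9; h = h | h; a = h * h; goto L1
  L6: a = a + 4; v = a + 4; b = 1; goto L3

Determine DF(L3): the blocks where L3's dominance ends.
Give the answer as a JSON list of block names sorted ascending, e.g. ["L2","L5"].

Answer: ["L3", "L5"]

Derivation:
idom tree: L1←L0 L2←L1 L3←L1 L4←L3 L5←L1 L6←L4
Join-block Dom:
  L1: preds {L0,L5}: {L0} ∩ {L0,L1,L5} = {L0}; idom=L0
  L3: preds {L1,L6}: {L0,L1} ∩ {L0,L1,L3,L4,L6} = {L0,L1}; idom=L1
  L5: preds {L2,L3,L4}: {L0,L1,L2} ∩ {L0,L1,L3} ∩ {L0,L1,L3,L4} = {L0,L1}; idom=L1

DF derivation:
  L1←L0: walk · to L0
  L1←L5: walk L5→L1 to L0
  L3←L1: walk · to L1
  L3←L6: walk L6→L4→L3 to L1
  L5←L2: walk L2 to L1
  L5←L3: walk L3 to L1
  L5←L4: walk L4→L3 to L1
  DF(L0)=∅
  DF(L1)={L1}
  DF(L2)={L5}
  DF(L3)={L3,L5}
  DF(L4)={L3,L5}
  DF(L5)={L1}
  DF(L6)={L3}

DF(L3) = ["L3", "L5"]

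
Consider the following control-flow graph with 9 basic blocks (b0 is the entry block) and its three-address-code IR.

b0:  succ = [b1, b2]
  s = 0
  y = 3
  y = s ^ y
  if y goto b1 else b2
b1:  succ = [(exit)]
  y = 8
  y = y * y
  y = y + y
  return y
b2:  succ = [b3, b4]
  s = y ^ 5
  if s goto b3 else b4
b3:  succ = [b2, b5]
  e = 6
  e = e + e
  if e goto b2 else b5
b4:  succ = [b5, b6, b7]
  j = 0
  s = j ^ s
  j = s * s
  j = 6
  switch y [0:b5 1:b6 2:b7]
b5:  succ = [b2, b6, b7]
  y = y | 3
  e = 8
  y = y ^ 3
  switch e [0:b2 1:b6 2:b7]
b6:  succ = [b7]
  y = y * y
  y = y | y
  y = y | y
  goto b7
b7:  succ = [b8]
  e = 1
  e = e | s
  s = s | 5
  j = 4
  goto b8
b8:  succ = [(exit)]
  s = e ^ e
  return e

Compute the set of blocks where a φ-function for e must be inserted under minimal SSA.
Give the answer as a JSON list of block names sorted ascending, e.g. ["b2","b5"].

Answer: ["b2", "b5", "b6", "b7"]

Working:
idom tree: b1←b0 b2←b0 b3←b2 b4←b2 b5←b2 b6←b2 b7←b2 b8←b7
Join-block Dom:
  b2: preds {b0,b3,b5}: {b0} ∩ {b0,b2,b3} ∩ {b0,b2,b5} = {b0}; idom=b0
  b5: preds {b3,b4}: {b0,b2,b3} ∩ {b0,b2,b4} = {b0,b2}; idom=b2
  b6: preds {b4,b5}: {b0,b2,b4} ∩ {b0,b2,b5} = {b0,b2}; idom=b2
  b7: preds {b4,b5,b6}: {b0,b2,b4} ∩ {b0,b2,b5} ∩ {b0,b2,b6} = {b0,b2}; idom=b2

DF walk-up:
  join b2 pred b0: · stop@b0
  join b2 pred b3: b3→b2 stop@b0
  join b2 pred b5: b5→b2 stop@b0
  join b5 pred b3: b3 stop@b2
  join b5 pred b4: b4 stop@b2
  join b6 pred b4: b4 stop@b2
  join b6 pred b5: b5 stop@b2
  join b7 pred b4: b4 stop@b2
  join b7 pred b5: b5 stop@b2
  join b7 pred b6: b6 stop@b2
  b0 → ∅
  b1 → ∅
  b2 → {b2}
  b3 → {b2,b5}
  b4 → {b5,b6,b7}
  b5 → {b2,b6,b7}
  b6 → {b7}
  b7 → ∅
  b8 → ∅

φ for e: defs {b3,b5,b7}
  DF⁺ = {b2,b5,b6,b7}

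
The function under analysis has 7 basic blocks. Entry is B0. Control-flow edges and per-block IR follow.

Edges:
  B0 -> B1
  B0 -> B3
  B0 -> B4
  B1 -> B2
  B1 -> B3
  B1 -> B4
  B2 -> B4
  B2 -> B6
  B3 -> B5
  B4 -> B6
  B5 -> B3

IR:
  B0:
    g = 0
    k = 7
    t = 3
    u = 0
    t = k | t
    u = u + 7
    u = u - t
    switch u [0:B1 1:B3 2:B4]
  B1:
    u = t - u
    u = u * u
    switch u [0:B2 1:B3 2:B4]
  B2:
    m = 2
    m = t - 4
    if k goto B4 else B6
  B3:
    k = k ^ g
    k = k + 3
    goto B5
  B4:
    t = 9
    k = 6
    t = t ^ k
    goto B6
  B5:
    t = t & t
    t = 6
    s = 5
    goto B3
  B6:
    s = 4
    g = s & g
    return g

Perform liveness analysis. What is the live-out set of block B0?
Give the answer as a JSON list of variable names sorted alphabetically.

Answer: ["g", "k", "t", "u"]

Derivation:
Block summaries:
  B0 def {g,k,t,u} use ∅
  B1 def {u} use {t,u}
  B2 def {m} use {k,t}
  B3 def {k} use {g,k}
  B4 def {k,t} use ∅
  B5 def {s,t} use {t}
  B6 def {g,s} use {g}

Liveness:
  live B0: ∅→{g,k,t,u}
  live B1: {g,k,t,u}→{g,k,t}
  live B2: {g,k,t}→{g}
  live B3: {g,k,t}→{g,k,t}
  live B4: {g}→{g}
  live B5: {g,k,t}→{g,k,t}
  live B6: {g}→∅

live-out(B0) = ["g", "k", "t", "u"]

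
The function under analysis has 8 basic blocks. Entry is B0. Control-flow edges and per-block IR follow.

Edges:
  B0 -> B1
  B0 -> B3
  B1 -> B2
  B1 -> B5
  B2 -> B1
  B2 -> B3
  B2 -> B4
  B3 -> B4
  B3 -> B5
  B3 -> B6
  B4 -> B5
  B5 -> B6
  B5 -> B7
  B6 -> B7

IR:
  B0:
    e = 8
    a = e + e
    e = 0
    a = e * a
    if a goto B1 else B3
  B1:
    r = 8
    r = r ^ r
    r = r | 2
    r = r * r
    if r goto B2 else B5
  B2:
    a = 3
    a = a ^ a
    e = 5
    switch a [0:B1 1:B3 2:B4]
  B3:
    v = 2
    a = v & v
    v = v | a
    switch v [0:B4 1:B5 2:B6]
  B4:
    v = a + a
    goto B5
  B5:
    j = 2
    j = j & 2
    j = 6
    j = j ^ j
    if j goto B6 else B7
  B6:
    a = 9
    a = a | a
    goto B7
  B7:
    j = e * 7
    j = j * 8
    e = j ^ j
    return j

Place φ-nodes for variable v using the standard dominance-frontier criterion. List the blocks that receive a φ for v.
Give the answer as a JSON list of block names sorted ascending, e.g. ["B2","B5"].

Answer: ["B4", "B5", "B6", "B7"]

Working:
idom tree: B1←B0 B2←B1 B3←B0 B4←B0 B5←B0 B6←B0 B7←B0
Dom∩ at merges:
  B1: preds {B0,B2}: {B0} ∩ {B0,B1,B2} = {B0}; idom=B0
  B3: preds {B0,B2}: {B0} ∩ {B0,B1,B2} = {B0}; idom=B0
  B4: preds {B2,B3}: {B0,B1,B2} ∩ {B0,B3} = {B0}; idom=B0
  B5: preds {B1,B3,B4}: {B0,B1} ∩ {B0,B3} ∩ {B0,B4} = {B0}; idom=B0
  B6: preds {B3,B5}: {B0,B3} ∩ {B0,B5} = {B0}; idom=B0
  B7: preds {B5,B6}: {B0,B5} ∩ {B0,B6} = {B0}; idom=B0

Frontier:
  join B1 pred B0: · stop@B0
  join B1 pred B2: B2→B1 stop@B0
  join B3 pred B0: · stop@B0
  join B3 pred B2: B2→B1 stop@B0
  join B4 pred B2: B2→B1 stop@B0
  join B4 pred B3: B3 stop@B0
  join B5 pred B1: B1 stop@B0
  join B5 pred B3: B3 stop@B0
  join B5 pred B4: B4 stop@B0
  join B6 pred B3: B3 stop@B0
  join B6 pred B5: B5 stop@B0
  join B7 pred B5: B5 stop@B0
  join B7 pred B6: B6 stop@B0
  B0 → ∅
  B1 → {B1,B3,B4,B5}
  B2 → {B1,B3,B4}
  B3 → {B4,B5,B6}
  B4 → {B5}
  B5 → {B6,B7}
  B6 → {B7}
  B7 → ∅

φ for v: defs {B3,B4}
  DF⁺ = {B4,B5,B6,B7}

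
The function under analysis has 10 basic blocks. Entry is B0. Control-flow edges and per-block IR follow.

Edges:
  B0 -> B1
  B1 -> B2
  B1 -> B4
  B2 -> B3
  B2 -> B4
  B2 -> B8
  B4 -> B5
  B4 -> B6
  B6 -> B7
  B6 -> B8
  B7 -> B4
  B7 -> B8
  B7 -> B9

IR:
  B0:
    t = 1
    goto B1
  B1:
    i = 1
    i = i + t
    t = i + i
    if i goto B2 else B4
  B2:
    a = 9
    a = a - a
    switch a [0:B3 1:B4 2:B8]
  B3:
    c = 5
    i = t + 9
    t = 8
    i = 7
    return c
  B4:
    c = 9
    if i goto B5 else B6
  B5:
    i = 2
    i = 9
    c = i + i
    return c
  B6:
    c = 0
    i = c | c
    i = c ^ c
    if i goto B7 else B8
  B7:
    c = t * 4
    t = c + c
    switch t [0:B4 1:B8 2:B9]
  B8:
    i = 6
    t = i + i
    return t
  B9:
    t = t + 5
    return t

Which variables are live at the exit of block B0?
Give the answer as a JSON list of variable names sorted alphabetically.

Answer: ["t"]

Derivation:
Block summaries:
  B0: def={t} ue=∅
  B1: def={i,t} ue={t}
  B2: def={a} ue=∅
  B3: def={c,i,t} ue={t}
  B4: def={c} ue={i}
  B5: def={c,i} ue=∅
  B6: def={c,i} ue=∅
  B7: def={c,t} ue={t}
  B8: def={i,t} ue=∅
  B9: def={t} ue={t}

Live sets:
  live B0: ∅→{t}
  live B1: {t}→{i,t}
  live B2: {i,t}→{i,t}
  live B3: {t}→∅
  live B4: {i,t}→{t}
  live B5: ∅→∅
  live B6: {t}→{i,t}
  live B7: {i,t}→{i,t}
  live B8: ∅→∅
  live B9: {t}→∅

live-out(B0) = ["t"]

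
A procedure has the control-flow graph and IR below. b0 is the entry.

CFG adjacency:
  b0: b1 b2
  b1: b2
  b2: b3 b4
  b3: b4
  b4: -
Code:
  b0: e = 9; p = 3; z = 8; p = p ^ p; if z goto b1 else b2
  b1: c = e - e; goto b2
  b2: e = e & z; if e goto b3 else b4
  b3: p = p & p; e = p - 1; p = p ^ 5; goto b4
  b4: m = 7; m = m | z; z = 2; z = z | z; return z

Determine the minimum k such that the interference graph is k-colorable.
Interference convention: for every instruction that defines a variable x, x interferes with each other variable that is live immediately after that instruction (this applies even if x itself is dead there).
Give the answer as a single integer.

Answer: 4

Analysis:
Per-block:
  b0 def {e,p,z} use ∅
  b1 def {c} use {e}
  b2 def {e} use {e,z}
  b3 def {e,p} use {p}
  b4 def {m,z} use {z}

Backward fixpoint:
  b0 li=∅ lo={e,p,z}
  b1 li={e,p,z} lo={e,p,z}
  b2 li={e,p,z} lo={p,z}
  b3 li={p,z} lo={z}
  b4 li={z} lo=∅

Interference:
  c↔{e,p,z}
  e↔{c,p,z}
  m↔{z}
  p↔{c,e,z}
  z↔{c,e,m,p}

Chromatic number:
  clique {c,e,p,z} ⇒ need ≥ 4
  4-colouring: R0={z}  R1={c,m}  R2={e}  R3={p}
  χ = 4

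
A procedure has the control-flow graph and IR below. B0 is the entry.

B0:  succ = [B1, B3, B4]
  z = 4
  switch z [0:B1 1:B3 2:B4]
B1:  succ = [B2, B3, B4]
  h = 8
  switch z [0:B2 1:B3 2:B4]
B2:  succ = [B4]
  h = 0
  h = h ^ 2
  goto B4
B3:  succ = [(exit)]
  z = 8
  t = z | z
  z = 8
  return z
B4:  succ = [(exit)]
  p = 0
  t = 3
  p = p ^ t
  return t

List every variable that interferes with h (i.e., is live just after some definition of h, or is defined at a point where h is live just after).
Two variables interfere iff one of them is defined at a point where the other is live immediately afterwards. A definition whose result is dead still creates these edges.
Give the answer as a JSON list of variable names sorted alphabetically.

Answer: ["z"]

Working:
def/use:
  B0: def={z} ue=∅
  B1: def={h} ue={z}
  B2: def={h} ue=∅
  B3: def={t,z} ue=∅
  B4: def={p,t} ue=∅

Backward fixpoint:
  B0 li=∅ lo={z}
  B1 li={z} lo=∅
  B2 li=∅ lo=∅
  B3 li=∅ lo=∅
  B4 li=∅ lo=∅

Interfere edges:
  h — {z}
  p — {t}
  t — {p}
  z — {h}

N(h) = ["z"]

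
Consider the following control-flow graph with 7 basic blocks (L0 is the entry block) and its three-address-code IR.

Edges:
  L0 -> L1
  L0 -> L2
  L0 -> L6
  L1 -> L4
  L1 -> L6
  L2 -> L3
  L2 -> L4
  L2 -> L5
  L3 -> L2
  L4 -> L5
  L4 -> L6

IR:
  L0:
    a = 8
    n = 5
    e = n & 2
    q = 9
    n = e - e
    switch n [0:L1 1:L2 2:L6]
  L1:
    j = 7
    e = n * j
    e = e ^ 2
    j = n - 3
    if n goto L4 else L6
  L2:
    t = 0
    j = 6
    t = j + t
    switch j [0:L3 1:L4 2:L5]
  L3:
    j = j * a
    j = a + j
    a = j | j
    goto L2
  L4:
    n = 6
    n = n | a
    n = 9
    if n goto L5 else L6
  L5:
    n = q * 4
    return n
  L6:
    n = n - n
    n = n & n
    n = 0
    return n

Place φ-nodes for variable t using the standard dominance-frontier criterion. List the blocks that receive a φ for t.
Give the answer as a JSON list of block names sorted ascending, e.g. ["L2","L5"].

idom tree: L1←L0 L2←L0 L3←L2 L4←L0 L5←L0 L6←L0
Join-block Dom:
  L2: preds {L0,L3}: {L0} ∩ {L0,L2,L3} = {L0}; idom=L0
  L4: preds {L1,L2}: {L0,L1} ∩ {L0,L2} = {L0}; idom=L0
  L5: preds {L2,L4}: {L0,L2} ∩ {L0,L4} = {L0}; idom=L0
  L6: preds {L0,L1,L4}: {L0} ∩ {L0,L1} ∩ {L0,L4} = {L0}; idom=L0

Frontier:
  join L2 pred L0: · stop@L0
  join L2 pred L3: L3→L2 stop@L0
  join L4 pred L1: L1 stop@L0
  join L4 pred L2: L2 stop@L0
  join L5 pred L2: L2 stop@L0
  join L5 pred L4: L4 stop@L0
  join L6 pred L0: · stop@L0
  join L6 pred L1: L1 stop@L0
  join L6 pred L4: L4 stop@L0
  L0 → ∅
  L1 → {L4,L6}
  L2 → {L2,L4,L5}
  L3 → {L2}
  L4 → {L5,L6}
  L5 → ∅
  L6 → ∅

φ for t: defs {L2}
  DF⁺ = {L2,L4,L5,L6}

Answer: ["L2", "L4", "L5", "L6"]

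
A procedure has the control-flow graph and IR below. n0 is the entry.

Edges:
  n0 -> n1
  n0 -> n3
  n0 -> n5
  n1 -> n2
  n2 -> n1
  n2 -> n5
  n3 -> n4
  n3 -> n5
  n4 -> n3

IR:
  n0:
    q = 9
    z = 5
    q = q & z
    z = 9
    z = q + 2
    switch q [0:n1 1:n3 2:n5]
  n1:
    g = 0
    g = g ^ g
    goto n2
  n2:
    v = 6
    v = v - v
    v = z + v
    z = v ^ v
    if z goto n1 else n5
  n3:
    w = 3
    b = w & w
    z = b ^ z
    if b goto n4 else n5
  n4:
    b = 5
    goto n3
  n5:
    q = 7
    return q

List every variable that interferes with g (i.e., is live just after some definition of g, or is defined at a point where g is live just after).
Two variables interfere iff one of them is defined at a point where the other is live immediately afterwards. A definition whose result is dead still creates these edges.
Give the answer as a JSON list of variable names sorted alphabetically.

Answer: ["z"]

Analysis:
Per-block:
  n0: {q,z} / ∅
  n1: {g} / ∅
  n2: {v,z} / {z}
  n3: {b,w,z} / {z}
  n4: {b} / ∅
  n5: {q} / ∅

Liveness:
  n0: in=∅ out={z}
  n1: in={z} out={z}
  n2: in={z} out={z}
  n3: in={z} out={z}
  n4: in={z} out={z}
  n5: in=∅ out=∅

Interference:
  b: {z}
  g: {z}
  q: {z}
  v: {z}
  w: {z}
  z: {b,g,q,v,w}

N(g) = ["z"]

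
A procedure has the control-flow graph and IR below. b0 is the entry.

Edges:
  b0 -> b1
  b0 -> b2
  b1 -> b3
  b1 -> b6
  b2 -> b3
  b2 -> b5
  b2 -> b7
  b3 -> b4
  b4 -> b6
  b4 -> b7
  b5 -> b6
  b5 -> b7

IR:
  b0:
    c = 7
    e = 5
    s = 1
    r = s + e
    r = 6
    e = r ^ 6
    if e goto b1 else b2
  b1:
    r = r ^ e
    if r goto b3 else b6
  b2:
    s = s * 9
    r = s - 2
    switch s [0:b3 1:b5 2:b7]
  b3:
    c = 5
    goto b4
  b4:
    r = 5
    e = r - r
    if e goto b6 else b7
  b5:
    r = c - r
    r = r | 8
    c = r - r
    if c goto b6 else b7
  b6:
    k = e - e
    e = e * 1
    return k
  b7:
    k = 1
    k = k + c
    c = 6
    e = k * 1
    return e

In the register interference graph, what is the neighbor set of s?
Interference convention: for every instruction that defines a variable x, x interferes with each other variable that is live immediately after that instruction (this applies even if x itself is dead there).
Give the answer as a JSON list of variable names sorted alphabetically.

def/use:
  b0: def={c,e,r,s} ue=∅
  b1: def={r} ue={e,r}
  b2: def={r,s} ue={s}
  b3: def={c} ue=∅
  b4: def={e,r} ue=∅
  b5: def={c,r} ue={c,r}
  b6: def={e,k} ue={e}
  b7: def={c,e,k} ue={c}

Live sets:
  b0 li=∅ lo={c,e,r,s}
  b1 li={e,r} lo={e}
  b2 li={c,e,s} lo={c,e,r}
  b3 li=∅ lo={c}
  b4 li={c} lo={c,e}
  b5 li={c,e,r} lo={c,e}
  b6 li={e} lo=∅
  b7 li={c} lo=∅

Conflict graph:
  c — {e,k,r,s}
  e — {c,k,r,s}
  k — {c,e}
  r — {c,e,s}
  s — {c,e,r}

N(s) = ["c", "e", "r"]

Answer: ["c", "e", "r"]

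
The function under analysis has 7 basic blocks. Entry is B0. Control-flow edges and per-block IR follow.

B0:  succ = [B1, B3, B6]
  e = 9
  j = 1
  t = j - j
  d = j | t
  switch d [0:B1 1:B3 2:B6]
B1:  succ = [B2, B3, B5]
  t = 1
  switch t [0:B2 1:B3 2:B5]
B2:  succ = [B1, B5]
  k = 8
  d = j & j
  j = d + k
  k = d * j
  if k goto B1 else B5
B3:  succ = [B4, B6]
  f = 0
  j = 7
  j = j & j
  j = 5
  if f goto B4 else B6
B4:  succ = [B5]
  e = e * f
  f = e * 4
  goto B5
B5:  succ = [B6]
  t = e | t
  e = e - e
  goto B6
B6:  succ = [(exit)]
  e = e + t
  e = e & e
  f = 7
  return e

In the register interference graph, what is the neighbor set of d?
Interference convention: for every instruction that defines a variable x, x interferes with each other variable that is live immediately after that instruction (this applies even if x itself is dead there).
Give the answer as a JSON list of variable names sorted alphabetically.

Answer: ["e", "j", "k", "t"]

Derivation:
Per-block:
  B0: def={d,e,j,t} ue=∅
  B1: def={t} ue=∅
  B2: def={d,j,k} ue={j}
  B3: def={f,j} ue=∅
  B4: def={e,f} ue={e,f}
  B5: def={e,t} ue={e,t}
  B6: def={e,f} ue={e,t}

Liveness:
  B0: in=∅ out={e,j,t}
  B1: in={e,j} out={e,j,t}
  B2: in={e,j,t} out={e,j,t}
  B3: in={e,t} out={e,f,t}
  B4: in={e,f,t} out={e,t}
  B5: in={e,t} out={e,t}
  B6: in={e,t} out=∅

Interference:
  d: {e,j,k,t}
  e: {d,f,j,k,t}
  f: {e,j,t}
  j: {d,e,f,k,t}
  k: {d,e,j,t}
  t: {d,e,f,j,k}

N(d) = ["e", "j", "k", "t"]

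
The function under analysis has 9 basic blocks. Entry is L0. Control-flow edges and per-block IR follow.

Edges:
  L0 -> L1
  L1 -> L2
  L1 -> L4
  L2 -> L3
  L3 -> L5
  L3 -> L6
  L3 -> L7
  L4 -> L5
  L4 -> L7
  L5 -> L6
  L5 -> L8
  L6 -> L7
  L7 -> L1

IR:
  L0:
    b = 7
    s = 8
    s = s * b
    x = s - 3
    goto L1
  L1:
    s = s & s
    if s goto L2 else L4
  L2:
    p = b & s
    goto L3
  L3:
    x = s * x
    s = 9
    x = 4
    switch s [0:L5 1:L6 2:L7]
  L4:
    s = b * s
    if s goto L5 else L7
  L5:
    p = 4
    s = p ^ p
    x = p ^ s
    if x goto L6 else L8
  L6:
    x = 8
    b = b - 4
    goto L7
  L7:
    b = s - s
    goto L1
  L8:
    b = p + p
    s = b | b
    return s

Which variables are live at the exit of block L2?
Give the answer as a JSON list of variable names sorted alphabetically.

Per-block:
  L0: def={b,s,x} ue=∅
  L1: def={s} ue={s}
  L2: def={p} ue={b,s}
  L3: def={s,x} ue={s,x}
  L4: def={s} ue={b,s}
  L5: def={p,s,x} ue=∅
  L6: def={b,x} ue={b}
  L7: def={b} ue={s}
  L8: def={b,s} ue={p}

Live sets:
  live L0: ∅→{b,s,x}
  live L1: {b,s,x}→{b,s,x}
  live L2: {b,s,x}→{b,s,x}
  live L3: {b,s,x}→{b,s,x}
  live L4: {b,s,x}→{b,s,x}
  live L5: {b}→{b,p,s}
  live L6: {b,s}→{s,x}
  live L7: {s,x}→{b,s,x}
  live L8: {p}→∅

live-out(L2) = ["b", "s", "x"]

Answer: ["b", "s", "x"]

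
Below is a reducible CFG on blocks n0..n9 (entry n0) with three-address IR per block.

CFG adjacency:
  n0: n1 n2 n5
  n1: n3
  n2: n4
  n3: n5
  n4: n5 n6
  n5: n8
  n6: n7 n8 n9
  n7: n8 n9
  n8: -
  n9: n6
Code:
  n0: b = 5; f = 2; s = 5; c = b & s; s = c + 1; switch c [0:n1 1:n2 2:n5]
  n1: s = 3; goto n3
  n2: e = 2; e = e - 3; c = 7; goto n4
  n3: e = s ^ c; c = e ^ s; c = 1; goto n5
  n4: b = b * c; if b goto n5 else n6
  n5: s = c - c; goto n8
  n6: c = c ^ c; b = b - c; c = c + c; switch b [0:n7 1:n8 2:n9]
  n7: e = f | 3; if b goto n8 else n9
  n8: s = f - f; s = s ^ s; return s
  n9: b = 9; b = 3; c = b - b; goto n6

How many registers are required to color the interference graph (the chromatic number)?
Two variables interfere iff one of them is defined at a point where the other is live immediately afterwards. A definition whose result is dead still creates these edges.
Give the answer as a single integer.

def/use:
  n0: def={b,c,f,s} ue=∅
  n1: def={s} ue=∅
  n2: def={c,e} ue=∅
  n3: def={c,e} ue={c,s}
  n4: def={b} ue={b,c}
  n5: def={s} ue={c}
  n6: def={b,c} ue={b,c}
  n7: def={e} ue={b,f}
  n8: def={s} ue={f}
  n9: def={b,c} ue=∅

Liveness:
  live n0: ∅→{b,c,f}
  live n1: {c,f}→{c,f,s}
  live n2: {b,f}→{b,c,f}
  live n3: {c,f,s}→{c,f}
  live n4: {b,c,f}→{b,c,f}
  live n5: {c,f}→{f}
  live n6: {b,c,f}→{b,f}
  live n7: {b,f}→{f}
  live n8: {f}→∅
  live n9: {f}→{b,c,f}

Conflict graph:
  b — {c,e,f,s}
  c — {b,f,s}
  e — {b,f,s}
  f — {b,c,e,s}
  s — {b,c,e,f}

Colouring:
  clique {b,c,f,s} ⇒ need ≥ 4
  assign b→c0 c→c3 e→c3 f→c1 s→c2 — no edge inside a register ⇒ χ ≤ 4
  χ = 4

Answer: 4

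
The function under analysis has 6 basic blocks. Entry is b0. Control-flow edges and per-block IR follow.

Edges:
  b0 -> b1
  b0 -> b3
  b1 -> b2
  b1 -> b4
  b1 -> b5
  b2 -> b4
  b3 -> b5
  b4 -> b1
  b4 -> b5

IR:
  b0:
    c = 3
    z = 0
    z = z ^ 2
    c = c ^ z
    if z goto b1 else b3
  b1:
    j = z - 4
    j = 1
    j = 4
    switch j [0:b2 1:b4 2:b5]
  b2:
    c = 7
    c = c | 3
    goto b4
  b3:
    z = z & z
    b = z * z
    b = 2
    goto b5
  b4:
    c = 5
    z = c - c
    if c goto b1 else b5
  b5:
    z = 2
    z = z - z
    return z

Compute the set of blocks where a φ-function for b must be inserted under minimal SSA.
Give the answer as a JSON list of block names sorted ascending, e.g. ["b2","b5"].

idom tree: b1←b0 b2←b1 b3←b0 b4←b1 b5←b0
Dom at joins:
  b1: preds {b0,b4}: {b0} ∩ {b0,b1,b4} = {b0}; idom=b0
  b4: preds {b1,b2}: {b0,b1} ∩ {b0,b1,b2} = {b0,b1}; idom=b1
  b5: preds {b1,b3,b4}: {b0,b1} ∩ {b0,b3} ∩ {b0,b1,b4} = {b0}; idom=b0

DF walk-up:
  join b1 pred b0: · stop@b0
  join b1 pred b4: b4→b1 stop@b0
  join b4 pred b1: · stop@b1
  join b4 pred b2: b2 stop@b1
  join b5 pred b1: b1 stop@b0
  join b5 pred b3: b3 stop@b0
  join b5 pred b4: b4→b1 stop@b0
  b0: DF=∅
  b1: DF={b1,b5}
  b2: DF={b4}
  b3: DF={b5}
  b4: DF={b1,b5}
  b5: DF=∅

φ for b: defs {b3}
  DF⁺ = {b5}

Answer: ["b5"]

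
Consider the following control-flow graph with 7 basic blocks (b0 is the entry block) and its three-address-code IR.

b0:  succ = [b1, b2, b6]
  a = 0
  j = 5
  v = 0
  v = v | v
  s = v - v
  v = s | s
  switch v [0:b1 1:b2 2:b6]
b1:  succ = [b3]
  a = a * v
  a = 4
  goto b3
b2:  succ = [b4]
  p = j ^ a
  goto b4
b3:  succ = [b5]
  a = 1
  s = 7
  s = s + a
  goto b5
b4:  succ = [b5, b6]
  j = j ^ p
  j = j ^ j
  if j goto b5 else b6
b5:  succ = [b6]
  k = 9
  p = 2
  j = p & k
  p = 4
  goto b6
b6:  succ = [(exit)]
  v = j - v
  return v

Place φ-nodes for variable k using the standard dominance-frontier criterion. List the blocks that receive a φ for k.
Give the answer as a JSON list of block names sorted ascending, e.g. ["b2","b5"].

Answer: ["b6"]

Working:
idom tree: b1←b0 b2←b0 b3←b1 b4←b2 b5←b0 b6←b0
Dom∩ at merges:
  b5: preds {b3,b4}: {b0,b1,b3} ∩ {b0,b2,b4} = {b0}; idom=b0
  b6: preds {b0,b4,b5}: {b0} ∩ {b0,b2,b4} ∩ {b0,b5} = {b0}; idom=b0

DF walk-up:
  join b5 pred b3: b3→b1 stop@b0
  join b5 pred b4: b4→b2 stop@b0
  join b6 pred b0: · stop@b0
  join b6 pred b4: b4→b2 stop@b0
  join b6 pred b5: b5 stop@b0
  DF(b0)=∅
  DF(b1)={b5}
  DF(b2)={b5,b6}
  DF(b3)={b5}
  DF(b4)={b5,b6}
  DF(b5)={b6}
  DF(b6)=∅

φ for k: defs {b5}
  DF⁺ = {b6}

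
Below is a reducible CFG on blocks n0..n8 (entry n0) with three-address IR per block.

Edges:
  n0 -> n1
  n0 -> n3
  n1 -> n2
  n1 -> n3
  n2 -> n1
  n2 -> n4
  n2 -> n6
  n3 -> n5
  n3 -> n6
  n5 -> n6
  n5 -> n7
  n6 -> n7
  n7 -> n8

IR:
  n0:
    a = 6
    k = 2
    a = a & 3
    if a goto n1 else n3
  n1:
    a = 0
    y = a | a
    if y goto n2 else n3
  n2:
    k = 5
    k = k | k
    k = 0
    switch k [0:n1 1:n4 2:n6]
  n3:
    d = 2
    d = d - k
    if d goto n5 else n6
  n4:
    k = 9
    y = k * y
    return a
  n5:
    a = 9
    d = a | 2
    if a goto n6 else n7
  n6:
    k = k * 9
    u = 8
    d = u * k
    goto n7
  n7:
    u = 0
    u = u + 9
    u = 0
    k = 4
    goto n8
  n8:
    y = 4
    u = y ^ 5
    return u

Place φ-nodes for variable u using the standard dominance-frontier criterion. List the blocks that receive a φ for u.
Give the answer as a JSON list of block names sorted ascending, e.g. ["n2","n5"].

idom tree: n1←n0 n2←n1 n3←n0 n4←n2 n5←n3 n6←n0 n7←n0 n8←n7
Dom at joins:
  n1: preds {n0,n2}: {n0} ∩ {n0,n1,n2} = {n0}; idom=n0
  n3: preds {n0,n1}: {n0} ∩ {n0,n1} = {n0}; idom=n0
  n6: preds {n2,n3,n5}: {n0,n1,n2} ∩ {n0,n3} ∩ {n0,n3,n5} = {n0}; idom=n0
  n7: preds {n5,n6}: {n0,n3,n5} ∩ {n0,n6} = {n0}; idom=n0

DF walk-up:
  n1←n0: walk · to n0
  n1←n2: walk n2→n1 to n0
  n3←n0: walk · to n0
  n3←n1: walk n1 to n0
  n6←n2: walk n2→n1 to n0
  n6←n3: walk n3 to n0
  n6←n5: walk n5→n3 to n0
  n7←n5: walk n5→n3 to n0
  n7←n6: walk n6 to n0
  n0: DF=∅
  n1: DF={n1,n3,n6}
  n2: DF={n1,n6}
  n3: DF={n6,n7}
  n4: DF=∅
  n5: DF={n6,n7}
  n6: DF={n7}
  n7: DF=∅
  n8: DF=∅

φ for u: defs {n6,n7,n8}
  DF⁺ = {n7}

Answer: ["n7"]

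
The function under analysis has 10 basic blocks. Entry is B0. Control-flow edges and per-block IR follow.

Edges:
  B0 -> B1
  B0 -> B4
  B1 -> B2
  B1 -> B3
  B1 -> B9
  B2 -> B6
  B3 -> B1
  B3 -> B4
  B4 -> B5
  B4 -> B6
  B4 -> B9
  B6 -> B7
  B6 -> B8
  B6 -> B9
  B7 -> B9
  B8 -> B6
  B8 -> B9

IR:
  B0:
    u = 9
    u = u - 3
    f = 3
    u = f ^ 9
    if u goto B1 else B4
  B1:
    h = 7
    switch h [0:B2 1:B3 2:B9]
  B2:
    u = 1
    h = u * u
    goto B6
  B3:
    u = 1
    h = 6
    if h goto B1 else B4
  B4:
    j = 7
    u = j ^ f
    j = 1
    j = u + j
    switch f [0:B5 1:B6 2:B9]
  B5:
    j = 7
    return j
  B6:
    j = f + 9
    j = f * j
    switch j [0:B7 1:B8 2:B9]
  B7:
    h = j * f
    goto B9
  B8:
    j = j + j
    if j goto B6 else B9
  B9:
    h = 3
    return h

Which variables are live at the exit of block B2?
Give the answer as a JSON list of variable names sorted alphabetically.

def/use:
  B0 def {f,u} use ∅
  B1 def {h} use ∅
  B2 def {h,u} use ∅
  B3 def {h,u} use ∅
  B4 def {j,u} use {f}
  B5 def {j} use ∅
  B6 def {j} use {f}
  B7 def {h} use {f,j}
  B8 def {j} use {j}
  B9 def {h} use ∅

Backward fixpoint:
  live B0: ∅→{f}
  live B1: {f}→{f}
  live B2: {f}→{f}
  live B3: {f}→{f}
  live B4: {f}→{f}
  live B5: ∅→∅
  live B6: {f}→{f,j}
  live B7: {f,j}→∅
  live B8: {f,j}→{f}
  live B9: ∅→∅

live-out(B2) = ["f"]

Answer: ["f"]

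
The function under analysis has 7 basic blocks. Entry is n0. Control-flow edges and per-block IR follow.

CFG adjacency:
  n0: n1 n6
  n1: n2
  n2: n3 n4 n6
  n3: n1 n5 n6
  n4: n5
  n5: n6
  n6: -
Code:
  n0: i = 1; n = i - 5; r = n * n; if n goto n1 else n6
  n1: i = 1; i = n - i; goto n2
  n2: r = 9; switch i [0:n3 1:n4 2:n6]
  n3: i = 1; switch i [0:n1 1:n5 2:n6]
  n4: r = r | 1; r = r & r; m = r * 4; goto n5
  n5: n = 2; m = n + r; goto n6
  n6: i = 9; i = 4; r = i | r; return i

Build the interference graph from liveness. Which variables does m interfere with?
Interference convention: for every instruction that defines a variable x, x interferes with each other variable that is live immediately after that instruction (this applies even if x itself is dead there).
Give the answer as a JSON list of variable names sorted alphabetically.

Answer: ["r"]

Analysis:
def/use:
  n0: def={i,n,r} ue=∅
  n1: def={i} ue={n}
  n2: def={r} ue={i}
  n3: def={i} ue=∅
  n4: def={m,r} ue={r}
  n5: def={m,n} ue={r}
  n6: def={i,r} ue={r}

Live sets:
  live n0: ∅→{n,r}
  live n1: {n}→{i,n}
  live n2: {i,n}→{n,r}
  live n3: {n,r}→{n,r}
  live n4: {r}→{r}
  live n5: {r}→{r}
  live n6: {r}→∅

Interference:
  i — {n,r}
  m — {r}
  n — {i,r}
  r — {i,m,n}

N(m) = ["r"]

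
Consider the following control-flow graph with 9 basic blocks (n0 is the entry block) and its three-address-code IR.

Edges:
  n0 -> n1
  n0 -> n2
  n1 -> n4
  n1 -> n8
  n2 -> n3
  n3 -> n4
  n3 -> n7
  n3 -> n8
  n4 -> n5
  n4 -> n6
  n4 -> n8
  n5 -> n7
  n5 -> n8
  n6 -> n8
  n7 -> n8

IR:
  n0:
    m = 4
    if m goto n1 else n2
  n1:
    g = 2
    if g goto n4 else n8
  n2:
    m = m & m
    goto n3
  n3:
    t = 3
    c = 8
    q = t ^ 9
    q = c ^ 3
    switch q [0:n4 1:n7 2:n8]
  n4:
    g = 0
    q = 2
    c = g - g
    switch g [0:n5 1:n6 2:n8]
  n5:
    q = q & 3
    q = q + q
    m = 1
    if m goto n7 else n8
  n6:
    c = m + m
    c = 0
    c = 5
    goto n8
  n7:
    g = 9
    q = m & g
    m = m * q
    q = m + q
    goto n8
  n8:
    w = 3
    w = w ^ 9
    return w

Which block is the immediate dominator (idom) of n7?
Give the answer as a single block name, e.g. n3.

Answer: n0

Derivation:
idom tree: n1←n0 n2←n0 n3←n2 n4←n0 n5←n4 n6←n4 n7←n0 n8←n0
Join-block Dom:
  n4: preds {n1,n3}: {n0,n1} ∩ {n0,n2,n3} = {n0}; idom=n0
  n7: preds {n3,n5}: {n0,n2,n3} ∩ {n0,n4,n5} = {n0}; idom=n0
  n8: preds {n1,n3,n4,n5,n6,n7}: {n0,n1} ∩ {n0,n2,n3} ∩ {n0,n4} ∩ {n0,n4,n5} ∩ {n0,n4,n6} ∩ {n0,n7} = {n0}; idom=n0

idom(n7) = n0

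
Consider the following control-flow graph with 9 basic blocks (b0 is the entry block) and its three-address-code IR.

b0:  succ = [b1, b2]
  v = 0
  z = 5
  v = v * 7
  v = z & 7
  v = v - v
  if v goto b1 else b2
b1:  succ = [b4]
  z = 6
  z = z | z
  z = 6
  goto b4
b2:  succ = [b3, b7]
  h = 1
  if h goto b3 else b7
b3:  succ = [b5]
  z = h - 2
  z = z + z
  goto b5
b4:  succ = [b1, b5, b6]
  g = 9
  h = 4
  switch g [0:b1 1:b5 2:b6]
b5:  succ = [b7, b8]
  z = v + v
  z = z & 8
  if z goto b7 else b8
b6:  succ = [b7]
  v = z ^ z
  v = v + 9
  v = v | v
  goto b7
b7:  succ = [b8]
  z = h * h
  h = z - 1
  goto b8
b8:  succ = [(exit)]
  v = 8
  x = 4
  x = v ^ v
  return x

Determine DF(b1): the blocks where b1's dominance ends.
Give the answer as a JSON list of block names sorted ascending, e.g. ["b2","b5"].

Answer: ["b1", "b5", "b7"]

Derivation:
idom tree: b1←b0 b2←b0 b3←b2 b4←b1 b5←b0 b6←b4 b7←b0 b8←b0
Join-block Dom:
  b1: preds {b0,b4}: {b0} ∩ {b0,b1,b4} = {b0}; idom=b0
  b5: preds {b3,b4}: {b0,b2,b3} ∩ {b0,b1,b4} = {b0}; idom=b0
  b7: preds {b2,b5,b6}: {b0,b2} ∩ {b0,b5} ∩ {b0,b1,b4,b6} = {b0}; idom=b0
  b8: preds {b5,b7}: {b0,b5} ∩ {b0,b7} = {b0}; idom=b0

DF walk-up:
  join b1 pred b0: · stop@b0
  join b1 pred b4: b4→b1 stop@b0
  join b5 pred b3: b3→b2 stop@b0
  join b5 pred b4: b4→b1 stop@b0
  join b7 pred b2: b2 stop@b0
  join b7 pred b5: b5 stop@b0
  join b7 pred b6: b6→b4→b1 stop@b0
  join b8 pred b5: b5 stop@b0
  join b8 pred b7: b7 stop@b0
  b0: DF=∅
  b1: DF={b1,b5,b7}
  b2: DF={b5,b7}
  b3: DF={b5}
  b4: DF={b1,b5,b7}
  b5: DF={b7,b8}
  b6: DF={b7}
  b7: DF={b8}
  b8: DF=∅

DF(b1) = ["b1", "b5", "b7"]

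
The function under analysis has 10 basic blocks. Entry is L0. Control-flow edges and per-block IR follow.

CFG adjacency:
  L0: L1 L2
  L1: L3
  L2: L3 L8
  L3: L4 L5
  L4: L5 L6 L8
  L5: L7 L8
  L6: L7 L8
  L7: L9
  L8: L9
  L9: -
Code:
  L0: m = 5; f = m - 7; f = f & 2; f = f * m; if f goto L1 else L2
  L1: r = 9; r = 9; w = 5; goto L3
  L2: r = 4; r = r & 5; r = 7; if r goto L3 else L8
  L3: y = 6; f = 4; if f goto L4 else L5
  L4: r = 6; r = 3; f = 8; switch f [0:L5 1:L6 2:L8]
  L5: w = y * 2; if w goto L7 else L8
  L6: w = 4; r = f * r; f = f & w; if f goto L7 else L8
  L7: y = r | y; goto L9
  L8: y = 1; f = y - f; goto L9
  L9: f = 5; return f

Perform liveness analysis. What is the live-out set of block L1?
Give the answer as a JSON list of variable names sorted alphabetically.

Answer: ["r"]

Derivation:
Per-block:
  L0: {f,m} / ∅
  L1: {r,w} / ∅
  L2: {r} / ∅
  L3: {f,y} / ∅
  L4: {f,r} / ∅
  L5: {w} / {y}
  L6: {f,r,w} / {f,r}
  L7: {y} / {r,y}
  L8: {f,y} / {f}
  L9: {f} / ∅

Live sets:
  live L0: ∅→{f}
  live L1: ∅→{r}
  live L2: {f}→{f,r}
  live L3: {r}→{f,r,y}
  live L4: {y}→{f,r,y}
  live L5: {f,r,y}→{f,r,y}
  live L6: {f,r,y}→{f,r,y}
  live L7: {r,y}→∅
  live L8: {f}→∅
  live L9: ∅→∅

live-out(L1) = ["r"]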